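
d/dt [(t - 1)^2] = 2*t - 2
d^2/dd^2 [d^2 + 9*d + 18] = 2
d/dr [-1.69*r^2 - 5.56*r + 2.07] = -3.38*r - 5.56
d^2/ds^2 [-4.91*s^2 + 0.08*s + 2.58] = -9.82000000000000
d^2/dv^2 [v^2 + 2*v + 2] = 2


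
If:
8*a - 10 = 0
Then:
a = 5/4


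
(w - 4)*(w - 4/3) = w^2 - 16*w/3 + 16/3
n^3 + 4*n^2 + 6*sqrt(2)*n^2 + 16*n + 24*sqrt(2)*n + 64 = (n + 4)*(n + 2*sqrt(2))*(n + 4*sqrt(2))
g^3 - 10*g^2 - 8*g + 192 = (g - 8)*(g - 6)*(g + 4)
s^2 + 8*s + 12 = (s + 2)*(s + 6)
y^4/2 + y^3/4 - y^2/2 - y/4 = y*(y/2 + 1/2)*(y - 1)*(y + 1/2)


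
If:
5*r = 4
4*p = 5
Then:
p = 5/4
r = 4/5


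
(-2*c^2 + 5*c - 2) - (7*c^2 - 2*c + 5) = -9*c^2 + 7*c - 7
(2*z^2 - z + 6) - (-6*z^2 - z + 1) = 8*z^2 + 5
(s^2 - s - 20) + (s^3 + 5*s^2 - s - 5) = s^3 + 6*s^2 - 2*s - 25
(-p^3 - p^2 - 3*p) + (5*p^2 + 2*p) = -p^3 + 4*p^2 - p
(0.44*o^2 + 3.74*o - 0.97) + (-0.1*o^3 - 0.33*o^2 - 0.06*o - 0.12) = -0.1*o^3 + 0.11*o^2 + 3.68*o - 1.09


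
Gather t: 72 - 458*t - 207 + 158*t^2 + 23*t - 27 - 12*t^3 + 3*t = -12*t^3 + 158*t^2 - 432*t - 162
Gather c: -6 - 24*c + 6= -24*c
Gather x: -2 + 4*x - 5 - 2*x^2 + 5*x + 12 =-2*x^2 + 9*x + 5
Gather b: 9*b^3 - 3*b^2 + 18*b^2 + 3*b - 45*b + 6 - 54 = 9*b^3 + 15*b^2 - 42*b - 48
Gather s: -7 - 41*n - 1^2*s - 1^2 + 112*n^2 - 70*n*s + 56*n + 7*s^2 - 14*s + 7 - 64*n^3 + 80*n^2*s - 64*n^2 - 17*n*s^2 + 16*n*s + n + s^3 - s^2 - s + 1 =-64*n^3 + 48*n^2 + 16*n + s^3 + s^2*(6 - 17*n) + s*(80*n^2 - 54*n - 16)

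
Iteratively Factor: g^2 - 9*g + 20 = (g - 5)*(g - 4)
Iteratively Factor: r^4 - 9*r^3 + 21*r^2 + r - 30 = (r + 1)*(r^3 - 10*r^2 + 31*r - 30) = (r - 3)*(r + 1)*(r^2 - 7*r + 10) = (r - 5)*(r - 3)*(r + 1)*(r - 2)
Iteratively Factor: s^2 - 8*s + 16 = (s - 4)*(s - 4)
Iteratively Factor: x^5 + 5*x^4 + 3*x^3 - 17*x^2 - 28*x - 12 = (x + 2)*(x^4 + 3*x^3 - 3*x^2 - 11*x - 6) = (x + 1)*(x + 2)*(x^3 + 2*x^2 - 5*x - 6) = (x + 1)*(x + 2)*(x + 3)*(x^2 - x - 2) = (x - 2)*(x + 1)*(x + 2)*(x + 3)*(x + 1)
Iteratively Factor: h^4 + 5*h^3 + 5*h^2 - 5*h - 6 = (h + 3)*(h^3 + 2*h^2 - h - 2) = (h + 1)*(h + 3)*(h^2 + h - 2) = (h - 1)*(h + 1)*(h + 3)*(h + 2)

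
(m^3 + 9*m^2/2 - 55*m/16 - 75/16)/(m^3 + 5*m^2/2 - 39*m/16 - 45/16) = (m + 5)/(m + 3)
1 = 1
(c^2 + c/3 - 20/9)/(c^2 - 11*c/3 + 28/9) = (3*c + 5)/(3*c - 7)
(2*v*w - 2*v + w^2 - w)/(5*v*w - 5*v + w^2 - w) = (2*v + w)/(5*v + w)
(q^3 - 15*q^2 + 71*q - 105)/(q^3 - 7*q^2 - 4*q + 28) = (q^2 - 8*q + 15)/(q^2 - 4)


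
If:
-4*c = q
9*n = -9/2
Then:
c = -q/4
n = -1/2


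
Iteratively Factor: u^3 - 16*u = (u + 4)*(u^2 - 4*u) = u*(u + 4)*(u - 4)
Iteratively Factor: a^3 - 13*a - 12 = (a - 4)*(a^2 + 4*a + 3) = (a - 4)*(a + 1)*(a + 3)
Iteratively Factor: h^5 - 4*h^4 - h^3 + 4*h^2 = (h - 1)*(h^4 - 3*h^3 - 4*h^2) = h*(h - 1)*(h^3 - 3*h^2 - 4*h) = h^2*(h - 1)*(h^2 - 3*h - 4) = h^2*(h - 4)*(h - 1)*(h + 1)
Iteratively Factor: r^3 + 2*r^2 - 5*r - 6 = (r + 3)*(r^2 - r - 2) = (r - 2)*(r + 3)*(r + 1)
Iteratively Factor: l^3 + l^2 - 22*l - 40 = (l + 2)*(l^2 - l - 20) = (l - 5)*(l + 2)*(l + 4)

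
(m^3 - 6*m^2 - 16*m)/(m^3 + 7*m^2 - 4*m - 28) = m*(m - 8)/(m^2 + 5*m - 14)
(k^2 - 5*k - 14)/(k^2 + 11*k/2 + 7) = 2*(k - 7)/(2*k + 7)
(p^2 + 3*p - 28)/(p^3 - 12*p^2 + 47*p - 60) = (p + 7)/(p^2 - 8*p + 15)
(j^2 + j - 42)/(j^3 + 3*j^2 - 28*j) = (j - 6)/(j*(j - 4))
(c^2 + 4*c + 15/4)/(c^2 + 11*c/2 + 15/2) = (c + 3/2)/(c + 3)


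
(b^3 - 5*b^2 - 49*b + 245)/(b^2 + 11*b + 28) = (b^2 - 12*b + 35)/(b + 4)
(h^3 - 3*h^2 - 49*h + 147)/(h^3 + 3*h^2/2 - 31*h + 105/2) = 2*(h - 7)/(2*h - 5)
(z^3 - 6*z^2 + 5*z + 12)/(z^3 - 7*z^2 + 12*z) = (z + 1)/z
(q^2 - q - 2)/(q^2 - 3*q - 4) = (q - 2)/(q - 4)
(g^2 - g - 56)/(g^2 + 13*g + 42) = (g - 8)/(g + 6)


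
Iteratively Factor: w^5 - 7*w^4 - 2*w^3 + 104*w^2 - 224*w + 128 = (w - 4)*(w^4 - 3*w^3 - 14*w^2 + 48*w - 32) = (w - 4)*(w - 1)*(w^3 - 2*w^2 - 16*w + 32) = (w - 4)*(w - 1)*(w + 4)*(w^2 - 6*w + 8) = (w - 4)^2*(w - 1)*(w + 4)*(w - 2)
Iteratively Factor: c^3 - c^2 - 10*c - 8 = (c - 4)*(c^2 + 3*c + 2) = (c - 4)*(c + 2)*(c + 1)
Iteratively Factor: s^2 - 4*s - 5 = (s + 1)*(s - 5)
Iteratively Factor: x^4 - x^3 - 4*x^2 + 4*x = (x - 2)*(x^3 + x^2 - 2*x) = (x - 2)*(x - 1)*(x^2 + 2*x) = x*(x - 2)*(x - 1)*(x + 2)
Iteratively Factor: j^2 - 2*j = (j - 2)*(j)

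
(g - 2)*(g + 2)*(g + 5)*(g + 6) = g^4 + 11*g^3 + 26*g^2 - 44*g - 120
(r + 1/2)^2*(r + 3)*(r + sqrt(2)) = r^4 + sqrt(2)*r^3 + 4*r^3 + 13*r^2/4 + 4*sqrt(2)*r^2 + 3*r/4 + 13*sqrt(2)*r/4 + 3*sqrt(2)/4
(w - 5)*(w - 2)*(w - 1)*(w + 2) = w^4 - 6*w^3 + w^2 + 24*w - 20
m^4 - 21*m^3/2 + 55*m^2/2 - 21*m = m*(m - 7)*(m - 2)*(m - 3/2)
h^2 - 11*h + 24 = (h - 8)*(h - 3)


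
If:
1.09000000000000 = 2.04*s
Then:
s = 0.53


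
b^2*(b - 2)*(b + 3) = b^4 + b^3 - 6*b^2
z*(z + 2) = z^2 + 2*z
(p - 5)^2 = p^2 - 10*p + 25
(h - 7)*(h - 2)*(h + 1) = h^3 - 8*h^2 + 5*h + 14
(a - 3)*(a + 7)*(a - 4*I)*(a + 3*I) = a^4 + 4*a^3 - I*a^3 - 9*a^2 - 4*I*a^2 + 48*a + 21*I*a - 252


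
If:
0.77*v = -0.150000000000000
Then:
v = -0.19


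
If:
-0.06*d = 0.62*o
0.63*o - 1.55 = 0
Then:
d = -25.42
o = 2.46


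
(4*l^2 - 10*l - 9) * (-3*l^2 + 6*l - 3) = -12*l^4 + 54*l^3 - 45*l^2 - 24*l + 27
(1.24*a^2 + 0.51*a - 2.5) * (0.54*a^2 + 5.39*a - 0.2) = 0.6696*a^4 + 6.959*a^3 + 1.1509*a^2 - 13.577*a + 0.5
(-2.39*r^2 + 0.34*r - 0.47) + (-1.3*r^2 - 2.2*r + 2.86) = -3.69*r^2 - 1.86*r + 2.39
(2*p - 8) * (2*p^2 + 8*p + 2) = 4*p^3 - 60*p - 16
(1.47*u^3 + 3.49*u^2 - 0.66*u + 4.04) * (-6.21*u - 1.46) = -9.1287*u^4 - 23.8191*u^3 - 0.9968*u^2 - 24.1248*u - 5.8984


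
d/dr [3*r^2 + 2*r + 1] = 6*r + 2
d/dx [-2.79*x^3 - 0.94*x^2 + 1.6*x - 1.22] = -8.37*x^2 - 1.88*x + 1.6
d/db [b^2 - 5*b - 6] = 2*b - 5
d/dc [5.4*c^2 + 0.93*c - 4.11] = 10.8*c + 0.93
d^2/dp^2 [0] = 0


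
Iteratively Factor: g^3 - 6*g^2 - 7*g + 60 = (g + 3)*(g^2 - 9*g + 20) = (g - 5)*(g + 3)*(g - 4)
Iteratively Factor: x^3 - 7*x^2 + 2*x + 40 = (x + 2)*(x^2 - 9*x + 20) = (x - 5)*(x + 2)*(x - 4)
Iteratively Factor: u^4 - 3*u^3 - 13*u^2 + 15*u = (u)*(u^3 - 3*u^2 - 13*u + 15) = u*(u + 3)*(u^2 - 6*u + 5) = u*(u - 5)*(u + 3)*(u - 1)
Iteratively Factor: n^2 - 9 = (n - 3)*(n + 3)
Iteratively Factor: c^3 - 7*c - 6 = (c + 2)*(c^2 - 2*c - 3) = (c - 3)*(c + 2)*(c + 1)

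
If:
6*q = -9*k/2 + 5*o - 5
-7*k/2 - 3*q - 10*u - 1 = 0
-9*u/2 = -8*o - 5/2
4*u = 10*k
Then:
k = 146/1905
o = -26/127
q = -674/635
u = 73/381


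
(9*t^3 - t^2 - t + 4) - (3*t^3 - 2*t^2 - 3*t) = 6*t^3 + t^2 + 2*t + 4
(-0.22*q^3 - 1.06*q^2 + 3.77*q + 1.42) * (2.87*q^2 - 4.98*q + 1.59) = -0.6314*q^5 - 1.9466*q^4 + 15.7489*q^3 - 16.3846*q^2 - 1.0773*q + 2.2578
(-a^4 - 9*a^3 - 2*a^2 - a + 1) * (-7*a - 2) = 7*a^5 + 65*a^4 + 32*a^3 + 11*a^2 - 5*a - 2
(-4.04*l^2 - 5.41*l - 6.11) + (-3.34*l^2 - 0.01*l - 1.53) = -7.38*l^2 - 5.42*l - 7.64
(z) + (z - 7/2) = 2*z - 7/2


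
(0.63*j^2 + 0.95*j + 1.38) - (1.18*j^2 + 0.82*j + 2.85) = -0.55*j^2 + 0.13*j - 1.47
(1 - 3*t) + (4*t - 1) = t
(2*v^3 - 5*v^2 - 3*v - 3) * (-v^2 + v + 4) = -2*v^5 + 7*v^4 + 6*v^3 - 20*v^2 - 15*v - 12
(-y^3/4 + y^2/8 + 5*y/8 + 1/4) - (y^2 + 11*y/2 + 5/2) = -y^3/4 - 7*y^2/8 - 39*y/8 - 9/4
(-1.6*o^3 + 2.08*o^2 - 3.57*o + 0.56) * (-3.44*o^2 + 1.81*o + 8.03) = 5.504*o^5 - 10.0512*o^4 + 3.1976*o^3 + 8.3143*o^2 - 27.6535*o + 4.4968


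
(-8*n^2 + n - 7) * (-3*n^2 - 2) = 24*n^4 - 3*n^3 + 37*n^2 - 2*n + 14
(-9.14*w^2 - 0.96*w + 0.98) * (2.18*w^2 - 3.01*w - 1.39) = -19.9252*w^4 + 25.4186*w^3 + 17.7306*w^2 - 1.6154*w - 1.3622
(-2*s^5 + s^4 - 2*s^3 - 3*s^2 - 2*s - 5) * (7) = -14*s^5 + 7*s^4 - 14*s^3 - 21*s^2 - 14*s - 35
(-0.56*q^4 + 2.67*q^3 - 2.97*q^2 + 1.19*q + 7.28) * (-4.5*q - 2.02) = 2.52*q^5 - 10.8838*q^4 + 7.9716*q^3 + 0.644400000000001*q^2 - 35.1638*q - 14.7056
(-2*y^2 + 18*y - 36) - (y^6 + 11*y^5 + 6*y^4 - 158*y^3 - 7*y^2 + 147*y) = -y^6 - 11*y^5 - 6*y^4 + 158*y^3 + 5*y^2 - 129*y - 36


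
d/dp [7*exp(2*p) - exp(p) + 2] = (14*exp(p) - 1)*exp(p)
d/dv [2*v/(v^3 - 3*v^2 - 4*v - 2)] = 2*(-2*v^3 + 3*v^2 - 2)/(v^6 - 6*v^5 + v^4 + 20*v^3 + 28*v^2 + 16*v + 4)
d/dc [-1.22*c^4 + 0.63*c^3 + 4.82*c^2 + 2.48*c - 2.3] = -4.88*c^3 + 1.89*c^2 + 9.64*c + 2.48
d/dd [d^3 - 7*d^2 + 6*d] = 3*d^2 - 14*d + 6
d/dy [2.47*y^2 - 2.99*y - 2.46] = 4.94*y - 2.99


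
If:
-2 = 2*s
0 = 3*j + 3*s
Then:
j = 1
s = -1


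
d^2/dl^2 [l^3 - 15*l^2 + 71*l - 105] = 6*l - 30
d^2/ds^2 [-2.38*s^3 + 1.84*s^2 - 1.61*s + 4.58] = 3.68 - 14.28*s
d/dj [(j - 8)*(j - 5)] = 2*j - 13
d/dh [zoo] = 0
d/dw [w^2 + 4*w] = 2*w + 4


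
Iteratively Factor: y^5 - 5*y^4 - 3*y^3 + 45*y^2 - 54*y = (y)*(y^4 - 5*y^3 - 3*y^2 + 45*y - 54) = y*(y + 3)*(y^3 - 8*y^2 + 21*y - 18) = y*(y - 2)*(y + 3)*(y^2 - 6*y + 9) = y*(y - 3)*(y - 2)*(y + 3)*(y - 3)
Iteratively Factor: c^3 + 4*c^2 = (c + 4)*(c^2) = c*(c + 4)*(c)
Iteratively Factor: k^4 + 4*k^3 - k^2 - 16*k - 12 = (k + 2)*(k^3 + 2*k^2 - 5*k - 6) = (k - 2)*(k + 2)*(k^2 + 4*k + 3) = (k - 2)*(k + 2)*(k + 3)*(k + 1)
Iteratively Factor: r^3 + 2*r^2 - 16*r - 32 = (r - 4)*(r^2 + 6*r + 8) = (r - 4)*(r + 2)*(r + 4)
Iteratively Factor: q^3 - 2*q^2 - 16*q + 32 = (q + 4)*(q^2 - 6*q + 8) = (q - 2)*(q + 4)*(q - 4)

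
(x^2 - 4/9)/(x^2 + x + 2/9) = (3*x - 2)/(3*x + 1)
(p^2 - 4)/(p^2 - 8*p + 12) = (p + 2)/(p - 6)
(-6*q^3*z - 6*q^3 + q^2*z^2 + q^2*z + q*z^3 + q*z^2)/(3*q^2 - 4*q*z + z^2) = q*(-6*q^2*z - 6*q^2 + q*z^2 + q*z + z^3 + z^2)/(3*q^2 - 4*q*z + z^2)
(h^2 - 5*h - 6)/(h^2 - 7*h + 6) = (h + 1)/(h - 1)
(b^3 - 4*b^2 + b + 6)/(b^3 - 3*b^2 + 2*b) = (b^2 - 2*b - 3)/(b*(b - 1))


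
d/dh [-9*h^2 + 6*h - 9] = 6 - 18*h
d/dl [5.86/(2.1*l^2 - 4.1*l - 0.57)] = (24.026 - 24.612*l)/(-2.1*l^2 + 4.1*l + 0.57)^2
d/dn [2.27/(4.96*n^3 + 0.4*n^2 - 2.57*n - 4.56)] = (-33.7776*n^2 - 1.816*n + 5.8339)/(4.96*n^3 + 0.4*n^2 - 2.57*n - 4.56)^2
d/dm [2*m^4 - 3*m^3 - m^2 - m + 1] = 8*m^3 - 9*m^2 - 2*m - 1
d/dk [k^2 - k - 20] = 2*k - 1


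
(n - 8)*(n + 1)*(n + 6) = n^3 - n^2 - 50*n - 48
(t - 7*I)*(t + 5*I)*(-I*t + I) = -I*t^3 - 2*t^2 + I*t^2 + 2*t - 35*I*t + 35*I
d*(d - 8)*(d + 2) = d^3 - 6*d^2 - 16*d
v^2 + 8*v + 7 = (v + 1)*(v + 7)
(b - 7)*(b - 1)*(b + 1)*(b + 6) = b^4 - b^3 - 43*b^2 + b + 42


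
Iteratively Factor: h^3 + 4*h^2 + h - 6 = (h + 2)*(h^2 + 2*h - 3) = (h - 1)*(h + 2)*(h + 3)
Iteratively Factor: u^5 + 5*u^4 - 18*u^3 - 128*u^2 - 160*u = (u + 4)*(u^4 + u^3 - 22*u^2 - 40*u) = (u + 2)*(u + 4)*(u^3 - u^2 - 20*u) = u*(u + 2)*(u + 4)*(u^2 - u - 20) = u*(u - 5)*(u + 2)*(u + 4)*(u + 4)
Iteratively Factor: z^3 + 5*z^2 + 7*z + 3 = (z + 3)*(z^2 + 2*z + 1) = (z + 1)*(z + 3)*(z + 1)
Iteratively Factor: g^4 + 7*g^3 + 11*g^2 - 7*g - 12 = (g + 4)*(g^3 + 3*g^2 - g - 3) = (g + 1)*(g + 4)*(g^2 + 2*g - 3) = (g + 1)*(g + 3)*(g + 4)*(g - 1)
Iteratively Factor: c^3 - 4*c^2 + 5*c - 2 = (c - 1)*(c^2 - 3*c + 2) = (c - 1)^2*(c - 2)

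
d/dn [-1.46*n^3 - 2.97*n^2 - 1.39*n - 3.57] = -4.38*n^2 - 5.94*n - 1.39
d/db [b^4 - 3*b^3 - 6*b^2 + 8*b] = 4*b^3 - 9*b^2 - 12*b + 8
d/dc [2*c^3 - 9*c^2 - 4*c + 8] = 6*c^2 - 18*c - 4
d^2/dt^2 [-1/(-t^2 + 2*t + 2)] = 2*(t^2 - 2*t - 4*(t - 1)^2 - 2)/(-t^2 + 2*t + 2)^3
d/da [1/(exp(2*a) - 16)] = -2*exp(2*a)/(exp(2*a) - 16)^2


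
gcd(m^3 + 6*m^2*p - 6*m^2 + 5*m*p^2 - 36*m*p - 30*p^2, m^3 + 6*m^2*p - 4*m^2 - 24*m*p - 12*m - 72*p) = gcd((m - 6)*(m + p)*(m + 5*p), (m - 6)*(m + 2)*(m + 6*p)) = m - 6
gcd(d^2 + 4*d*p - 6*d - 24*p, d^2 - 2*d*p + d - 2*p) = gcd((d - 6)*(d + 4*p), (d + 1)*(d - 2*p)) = 1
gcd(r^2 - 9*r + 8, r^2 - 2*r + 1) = r - 1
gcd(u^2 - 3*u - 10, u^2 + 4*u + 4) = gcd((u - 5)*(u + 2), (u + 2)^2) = u + 2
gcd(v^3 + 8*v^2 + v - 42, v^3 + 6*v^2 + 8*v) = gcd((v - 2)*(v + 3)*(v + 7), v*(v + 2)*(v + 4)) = 1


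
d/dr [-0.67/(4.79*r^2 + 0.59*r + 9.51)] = (6.4186*r + 0.3953)/(4.79*r^2 + 0.59*r + 9.51)^2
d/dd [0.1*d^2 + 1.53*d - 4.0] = 0.2*d + 1.53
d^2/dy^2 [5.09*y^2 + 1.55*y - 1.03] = 10.1800000000000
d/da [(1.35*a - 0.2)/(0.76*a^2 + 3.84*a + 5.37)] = (-1.026*a^2 + 0.304*a + 8.0175)/(0.5776*a^4 + 5.8368*a^3 + 22.908*a^2 + 41.2416*a + 28.8369)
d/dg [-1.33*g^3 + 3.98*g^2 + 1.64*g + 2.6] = -3.99*g^2 + 7.96*g + 1.64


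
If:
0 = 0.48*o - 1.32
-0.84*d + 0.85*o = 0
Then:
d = 2.78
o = 2.75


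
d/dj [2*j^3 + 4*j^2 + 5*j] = 6*j^2 + 8*j + 5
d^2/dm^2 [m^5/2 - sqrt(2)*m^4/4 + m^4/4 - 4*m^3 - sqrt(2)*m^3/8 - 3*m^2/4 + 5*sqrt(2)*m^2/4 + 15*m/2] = 10*m^3 - 3*sqrt(2)*m^2 + 3*m^2 - 24*m - 3*sqrt(2)*m/4 - 3/2 + 5*sqrt(2)/2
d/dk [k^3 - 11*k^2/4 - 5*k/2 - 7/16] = 3*k^2 - 11*k/2 - 5/2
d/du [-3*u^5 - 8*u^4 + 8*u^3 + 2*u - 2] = -15*u^4 - 32*u^3 + 24*u^2 + 2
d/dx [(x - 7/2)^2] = 2*x - 7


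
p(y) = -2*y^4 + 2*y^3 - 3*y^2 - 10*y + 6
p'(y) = -8*y^3 + 6*y^2 - 6*y - 10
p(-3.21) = -271.31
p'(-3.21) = 335.69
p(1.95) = -39.00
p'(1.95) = -58.20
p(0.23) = 3.56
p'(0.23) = -11.16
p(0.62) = -1.17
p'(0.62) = -13.32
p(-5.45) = -2116.84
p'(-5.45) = 1495.94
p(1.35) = -14.69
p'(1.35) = -26.85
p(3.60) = -311.49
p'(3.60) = -327.09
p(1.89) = -35.63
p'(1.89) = -53.92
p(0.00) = 6.00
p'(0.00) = -10.00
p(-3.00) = -207.00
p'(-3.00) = 278.00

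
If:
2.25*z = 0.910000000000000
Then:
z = 0.40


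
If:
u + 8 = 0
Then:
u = -8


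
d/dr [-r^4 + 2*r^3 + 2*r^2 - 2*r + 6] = -4*r^3 + 6*r^2 + 4*r - 2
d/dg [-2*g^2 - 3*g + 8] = -4*g - 3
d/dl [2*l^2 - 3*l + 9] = 4*l - 3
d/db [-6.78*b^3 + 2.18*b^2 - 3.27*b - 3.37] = -20.34*b^2 + 4.36*b - 3.27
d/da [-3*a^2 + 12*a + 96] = 12 - 6*a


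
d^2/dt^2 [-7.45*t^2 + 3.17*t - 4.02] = -14.9000000000000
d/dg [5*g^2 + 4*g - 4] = 10*g + 4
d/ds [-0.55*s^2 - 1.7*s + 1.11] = -1.1*s - 1.7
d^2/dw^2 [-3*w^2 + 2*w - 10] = -6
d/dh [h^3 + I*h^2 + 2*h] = 3*h^2 + 2*I*h + 2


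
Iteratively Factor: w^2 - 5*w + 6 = (w - 2)*(w - 3)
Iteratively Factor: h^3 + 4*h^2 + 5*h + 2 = (h + 1)*(h^2 + 3*h + 2) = (h + 1)^2*(h + 2)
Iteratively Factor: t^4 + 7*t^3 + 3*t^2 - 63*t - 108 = (t - 3)*(t^3 + 10*t^2 + 33*t + 36) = (t - 3)*(t + 4)*(t^2 + 6*t + 9) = (t - 3)*(t + 3)*(t + 4)*(t + 3)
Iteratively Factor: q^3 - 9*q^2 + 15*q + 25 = (q - 5)*(q^2 - 4*q - 5) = (q - 5)*(q + 1)*(q - 5)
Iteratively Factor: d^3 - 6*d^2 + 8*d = (d - 2)*(d^2 - 4*d) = d*(d - 2)*(d - 4)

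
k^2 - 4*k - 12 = (k - 6)*(k + 2)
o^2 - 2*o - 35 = (o - 7)*(o + 5)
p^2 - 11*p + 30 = (p - 6)*(p - 5)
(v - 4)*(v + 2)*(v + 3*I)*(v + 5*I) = v^4 - 2*v^3 + 8*I*v^3 - 23*v^2 - 16*I*v^2 + 30*v - 64*I*v + 120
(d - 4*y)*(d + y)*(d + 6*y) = d^3 + 3*d^2*y - 22*d*y^2 - 24*y^3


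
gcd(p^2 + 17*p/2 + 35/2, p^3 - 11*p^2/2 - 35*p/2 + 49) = p + 7/2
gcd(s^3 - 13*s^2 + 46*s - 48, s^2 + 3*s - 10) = s - 2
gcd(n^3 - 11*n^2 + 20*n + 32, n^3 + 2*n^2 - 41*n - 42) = n + 1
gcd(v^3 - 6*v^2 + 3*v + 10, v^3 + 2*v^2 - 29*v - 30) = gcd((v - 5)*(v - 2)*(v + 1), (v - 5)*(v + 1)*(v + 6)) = v^2 - 4*v - 5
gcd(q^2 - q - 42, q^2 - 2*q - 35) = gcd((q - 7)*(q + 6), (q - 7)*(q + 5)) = q - 7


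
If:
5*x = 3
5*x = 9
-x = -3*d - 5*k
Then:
No Solution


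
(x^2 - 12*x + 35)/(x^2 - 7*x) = (x - 5)/x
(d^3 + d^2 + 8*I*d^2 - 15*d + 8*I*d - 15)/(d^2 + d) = d + 8*I - 15/d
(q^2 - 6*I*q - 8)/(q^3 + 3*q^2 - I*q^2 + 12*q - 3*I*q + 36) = (q - 2*I)/(q^2 + 3*q*(1 + I) + 9*I)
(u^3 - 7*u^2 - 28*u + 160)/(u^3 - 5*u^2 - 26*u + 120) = (u - 8)/(u - 6)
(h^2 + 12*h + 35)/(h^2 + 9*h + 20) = (h + 7)/(h + 4)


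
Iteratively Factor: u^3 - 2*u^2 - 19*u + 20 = (u + 4)*(u^2 - 6*u + 5) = (u - 5)*(u + 4)*(u - 1)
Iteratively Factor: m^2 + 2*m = (m + 2)*(m)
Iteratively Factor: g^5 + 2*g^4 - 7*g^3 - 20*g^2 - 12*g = (g + 2)*(g^4 - 7*g^2 - 6*g) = (g + 1)*(g + 2)*(g^3 - g^2 - 6*g) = g*(g + 1)*(g + 2)*(g^2 - g - 6) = g*(g - 3)*(g + 1)*(g + 2)*(g + 2)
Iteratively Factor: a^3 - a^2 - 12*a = (a - 4)*(a^2 + 3*a) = a*(a - 4)*(a + 3)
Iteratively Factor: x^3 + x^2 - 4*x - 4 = (x - 2)*(x^2 + 3*x + 2) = (x - 2)*(x + 1)*(x + 2)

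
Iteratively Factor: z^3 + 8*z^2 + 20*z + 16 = (z + 2)*(z^2 + 6*z + 8) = (z + 2)^2*(z + 4)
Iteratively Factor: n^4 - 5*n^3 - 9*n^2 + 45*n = (n - 5)*(n^3 - 9*n) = n*(n - 5)*(n^2 - 9) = n*(n - 5)*(n - 3)*(n + 3)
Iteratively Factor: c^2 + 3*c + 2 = (c + 2)*(c + 1)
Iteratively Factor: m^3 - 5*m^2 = (m)*(m^2 - 5*m) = m*(m - 5)*(m)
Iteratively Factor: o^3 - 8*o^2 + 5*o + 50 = (o - 5)*(o^2 - 3*o - 10) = (o - 5)*(o + 2)*(o - 5)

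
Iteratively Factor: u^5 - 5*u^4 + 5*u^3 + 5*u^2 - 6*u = (u - 1)*(u^4 - 4*u^3 + u^2 + 6*u) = (u - 2)*(u - 1)*(u^3 - 2*u^2 - 3*u) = (u - 3)*(u - 2)*(u - 1)*(u^2 + u) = (u - 3)*(u - 2)*(u - 1)*(u + 1)*(u)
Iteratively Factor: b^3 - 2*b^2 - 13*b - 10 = (b + 2)*(b^2 - 4*b - 5) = (b - 5)*(b + 2)*(b + 1)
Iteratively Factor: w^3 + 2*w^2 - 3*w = (w - 1)*(w^2 + 3*w) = (w - 1)*(w + 3)*(w)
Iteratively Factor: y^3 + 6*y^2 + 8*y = (y + 2)*(y^2 + 4*y) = (y + 2)*(y + 4)*(y)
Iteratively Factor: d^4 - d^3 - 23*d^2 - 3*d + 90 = (d - 5)*(d^3 + 4*d^2 - 3*d - 18) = (d - 5)*(d - 2)*(d^2 + 6*d + 9) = (d - 5)*(d - 2)*(d + 3)*(d + 3)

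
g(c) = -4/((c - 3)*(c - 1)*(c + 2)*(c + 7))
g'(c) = 4/((c - 3)*(c - 1)*(c + 2)*(c + 7)^2) + 4/((c - 3)*(c - 1)*(c + 2)^2*(c + 7)) + 4/((c - 3)*(c - 1)^2*(c + 2)*(c + 7)) + 4/((c - 3)^2*(c - 1)*(c + 2)*(c + 7))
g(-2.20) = 0.25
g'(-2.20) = 1.33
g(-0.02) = -0.09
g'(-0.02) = -0.06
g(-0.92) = -0.08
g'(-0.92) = 0.03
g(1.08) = 1.05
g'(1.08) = -13.00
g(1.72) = 0.13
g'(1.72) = -0.13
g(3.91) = -0.02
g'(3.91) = 0.04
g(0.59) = -0.21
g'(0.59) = -0.48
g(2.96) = 1.03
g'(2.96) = 24.98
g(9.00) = 0.00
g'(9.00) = 0.00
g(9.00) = 0.00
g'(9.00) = 0.00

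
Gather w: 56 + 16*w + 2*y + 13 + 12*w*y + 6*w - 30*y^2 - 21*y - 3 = w*(12*y + 22) - 30*y^2 - 19*y + 66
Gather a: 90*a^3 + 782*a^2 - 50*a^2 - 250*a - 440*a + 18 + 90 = 90*a^3 + 732*a^2 - 690*a + 108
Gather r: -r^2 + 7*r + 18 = -r^2 + 7*r + 18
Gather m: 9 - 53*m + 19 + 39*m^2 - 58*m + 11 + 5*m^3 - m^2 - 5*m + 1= 5*m^3 + 38*m^2 - 116*m + 40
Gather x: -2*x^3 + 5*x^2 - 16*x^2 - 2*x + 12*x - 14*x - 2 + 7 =-2*x^3 - 11*x^2 - 4*x + 5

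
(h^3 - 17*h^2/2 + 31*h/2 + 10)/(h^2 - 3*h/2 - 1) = (h^2 - 9*h + 20)/(h - 2)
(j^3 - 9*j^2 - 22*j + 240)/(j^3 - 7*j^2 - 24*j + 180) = (j - 8)/(j - 6)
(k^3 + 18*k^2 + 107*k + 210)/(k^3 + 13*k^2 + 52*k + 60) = (k + 7)/(k + 2)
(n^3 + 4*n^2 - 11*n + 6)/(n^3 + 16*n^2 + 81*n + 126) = (n^2 - 2*n + 1)/(n^2 + 10*n + 21)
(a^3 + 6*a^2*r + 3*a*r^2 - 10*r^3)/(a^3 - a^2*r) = 1 + 7*r/a + 10*r^2/a^2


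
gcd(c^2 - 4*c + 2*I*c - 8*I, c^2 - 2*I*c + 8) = c + 2*I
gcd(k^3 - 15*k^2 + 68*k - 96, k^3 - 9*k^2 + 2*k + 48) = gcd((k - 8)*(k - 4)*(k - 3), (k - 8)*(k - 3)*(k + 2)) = k^2 - 11*k + 24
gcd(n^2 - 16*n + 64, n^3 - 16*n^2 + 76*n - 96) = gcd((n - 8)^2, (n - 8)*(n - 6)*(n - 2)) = n - 8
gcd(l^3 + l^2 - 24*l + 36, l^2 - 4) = l - 2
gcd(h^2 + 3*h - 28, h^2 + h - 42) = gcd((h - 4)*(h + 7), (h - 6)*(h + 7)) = h + 7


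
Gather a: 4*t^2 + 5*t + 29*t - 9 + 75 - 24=4*t^2 + 34*t + 42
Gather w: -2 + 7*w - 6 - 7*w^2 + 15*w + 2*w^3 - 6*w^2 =2*w^3 - 13*w^2 + 22*w - 8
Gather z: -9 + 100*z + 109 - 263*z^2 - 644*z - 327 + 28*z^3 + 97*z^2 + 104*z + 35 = 28*z^3 - 166*z^2 - 440*z - 192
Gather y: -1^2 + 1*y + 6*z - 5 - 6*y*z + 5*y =y*(6 - 6*z) + 6*z - 6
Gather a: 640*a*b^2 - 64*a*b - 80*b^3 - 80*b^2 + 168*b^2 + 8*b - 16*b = a*(640*b^2 - 64*b) - 80*b^3 + 88*b^2 - 8*b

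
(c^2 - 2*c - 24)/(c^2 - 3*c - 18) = (c + 4)/(c + 3)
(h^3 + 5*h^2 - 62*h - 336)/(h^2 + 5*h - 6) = (h^2 - h - 56)/(h - 1)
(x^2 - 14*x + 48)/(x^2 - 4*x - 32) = (x - 6)/(x + 4)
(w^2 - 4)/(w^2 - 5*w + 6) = (w + 2)/(w - 3)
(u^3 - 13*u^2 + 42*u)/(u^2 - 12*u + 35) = u*(u - 6)/(u - 5)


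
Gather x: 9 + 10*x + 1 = 10*x + 10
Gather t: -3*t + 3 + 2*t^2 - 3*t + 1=2*t^2 - 6*t + 4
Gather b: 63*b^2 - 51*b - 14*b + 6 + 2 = 63*b^2 - 65*b + 8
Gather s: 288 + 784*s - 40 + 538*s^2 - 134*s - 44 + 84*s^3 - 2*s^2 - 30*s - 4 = 84*s^3 + 536*s^2 + 620*s + 200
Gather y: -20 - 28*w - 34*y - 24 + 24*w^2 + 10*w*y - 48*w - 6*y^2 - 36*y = 24*w^2 - 76*w - 6*y^2 + y*(10*w - 70) - 44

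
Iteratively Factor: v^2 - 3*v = (v - 3)*(v)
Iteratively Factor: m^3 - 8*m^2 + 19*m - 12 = (m - 4)*(m^2 - 4*m + 3) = (m - 4)*(m - 1)*(m - 3)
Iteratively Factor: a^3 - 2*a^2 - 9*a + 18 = (a - 2)*(a^2 - 9) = (a - 2)*(a + 3)*(a - 3)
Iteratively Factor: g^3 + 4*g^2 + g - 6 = (g - 1)*(g^2 + 5*g + 6) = (g - 1)*(g + 2)*(g + 3)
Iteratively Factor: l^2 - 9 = (l - 3)*(l + 3)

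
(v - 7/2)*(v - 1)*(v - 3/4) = v^3 - 21*v^2/4 + 55*v/8 - 21/8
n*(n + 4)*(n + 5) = n^3 + 9*n^2 + 20*n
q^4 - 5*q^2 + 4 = (q - 2)*(q - 1)*(q + 1)*(q + 2)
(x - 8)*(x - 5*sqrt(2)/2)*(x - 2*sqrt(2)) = x^3 - 8*x^2 - 9*sqrt(2)*x^2/2 + 10*x + 36*sqrt(2)*x - 80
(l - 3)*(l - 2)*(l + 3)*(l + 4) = l^4 + 2*l^3 - 17*l^2 - 18*l + 72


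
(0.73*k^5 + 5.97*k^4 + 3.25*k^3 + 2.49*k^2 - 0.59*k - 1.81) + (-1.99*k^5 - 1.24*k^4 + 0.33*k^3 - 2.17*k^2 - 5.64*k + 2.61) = -1.26*k^5 + 4.73*k^4 + 3.58*k^3 + 0.32*k^2 - 6.23*k + 0.8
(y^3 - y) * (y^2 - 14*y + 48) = y^5 - 14*y^4 + 47*y^3 + 14*y^2 - 48*y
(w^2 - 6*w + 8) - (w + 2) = w^2 - 7*w + 6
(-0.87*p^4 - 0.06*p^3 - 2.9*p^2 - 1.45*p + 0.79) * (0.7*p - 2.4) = -0.609*p^5 + 2.046*p^4 - 1.886*p^3 + 5.945*p^2 + 4.033*p - 1.896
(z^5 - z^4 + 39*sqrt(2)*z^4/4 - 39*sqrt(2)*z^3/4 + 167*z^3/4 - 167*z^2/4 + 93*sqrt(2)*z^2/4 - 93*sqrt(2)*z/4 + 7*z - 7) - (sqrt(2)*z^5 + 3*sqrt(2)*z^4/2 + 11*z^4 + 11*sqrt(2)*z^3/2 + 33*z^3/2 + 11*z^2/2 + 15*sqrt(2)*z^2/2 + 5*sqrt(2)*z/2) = -sqrt(2)*z^5 + z^5 - 12*z^4 + 33*sqrt(2)*z^4/4 - 61*sqrt(2)*z^3/4 + 101*z^3/4 - 189*z^2/4 + 63*sqrt(2)*z^2/4 - 103*sqrt(2)*z/4 + 7*z - 7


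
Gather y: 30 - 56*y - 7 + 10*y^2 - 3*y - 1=10*y^2 - 59*y + 22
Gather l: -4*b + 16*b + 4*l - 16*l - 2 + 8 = 12*b - 12*l + 6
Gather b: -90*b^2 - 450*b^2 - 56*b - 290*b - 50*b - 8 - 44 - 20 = -540*b^2 - 396*b - 72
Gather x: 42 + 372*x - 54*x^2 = -54*x^2 + 372*x + 42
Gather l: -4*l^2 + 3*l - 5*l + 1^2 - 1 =-4*l^2 - 2*l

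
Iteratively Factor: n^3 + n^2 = (n + 1)*(n^2) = n*(n + 1)*(n)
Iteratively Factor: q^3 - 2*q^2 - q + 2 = (q + 1)*(q^2 - 3*q + 2) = (q - 2)*(q + 1)*(q - 1)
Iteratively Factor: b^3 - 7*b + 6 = (b - 1)*(b^2 + b - 6) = (b - 1)*(b + 3)*(b - 2)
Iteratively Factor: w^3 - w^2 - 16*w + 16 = (w + 4)*(w^2 - 5*w + 4) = (w - 1)*(w + 4)*(w - 4)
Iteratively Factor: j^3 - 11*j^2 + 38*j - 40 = (j - 2)*(j^2 - 9*j + 20) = (j - 4)*(j - 2)*(j - 5)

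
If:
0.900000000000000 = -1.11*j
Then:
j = -0.81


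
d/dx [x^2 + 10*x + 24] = 2*x + 10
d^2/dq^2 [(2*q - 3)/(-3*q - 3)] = 10/(3*(q + 1)^3)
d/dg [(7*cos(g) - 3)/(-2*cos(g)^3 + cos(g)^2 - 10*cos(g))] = (-28*cos(g)^3 + 25*cos(g)^2 - 6*cos(g) + 30)*sin(g)/((cos(g) - cos(2*g) - 11)^2*cos(g)^2)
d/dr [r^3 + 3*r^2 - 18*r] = 3*r^2 + 6*r - 18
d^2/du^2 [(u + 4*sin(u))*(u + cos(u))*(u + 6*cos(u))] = -4*u^2*sin(u) - 7*u^2*cos(u) - 28*u*sin(u) - 56*u*sin(2*u) + 16*u*cos(u) - 12*u*cos(2*u) + 6*u + 2*sin(u) - 12*sin(2*u) - 54*sin(3*u) + 14*cos(u) + 56*cos(2*u)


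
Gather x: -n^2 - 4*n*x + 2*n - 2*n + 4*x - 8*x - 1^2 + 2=-n^2 + x*(-4*n - 4) + 1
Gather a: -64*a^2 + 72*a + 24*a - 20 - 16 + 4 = -64*a^2 + 96*a - 32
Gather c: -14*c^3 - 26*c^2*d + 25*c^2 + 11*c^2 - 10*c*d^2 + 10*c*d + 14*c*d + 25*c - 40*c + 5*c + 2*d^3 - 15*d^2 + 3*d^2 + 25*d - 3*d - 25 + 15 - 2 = -14*c^3 + c^2*(36 - 26*d) + c*(-10*d^2 + 24*d - 10) + 2*d^3 - 12*d^2 + 22*d - 12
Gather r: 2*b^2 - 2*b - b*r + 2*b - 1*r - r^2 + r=2*b^2 - b*r - r^2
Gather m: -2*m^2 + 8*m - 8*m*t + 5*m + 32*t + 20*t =-2*m^2 + m*(13 - 8*t) + 52*t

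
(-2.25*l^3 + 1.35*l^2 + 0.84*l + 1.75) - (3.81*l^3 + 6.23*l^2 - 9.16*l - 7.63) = -6.06*l^3 - 4.88*l^2 + 10.0*l + 9.38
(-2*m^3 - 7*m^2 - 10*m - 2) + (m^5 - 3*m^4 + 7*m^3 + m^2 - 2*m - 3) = m^5 - 3*m^4 + 5*m^3 - 6*m^2 - 12*m - 5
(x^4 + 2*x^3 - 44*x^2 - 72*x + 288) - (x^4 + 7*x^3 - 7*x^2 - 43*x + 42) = -5*x^3 - 37*x^2 - 29*x + 246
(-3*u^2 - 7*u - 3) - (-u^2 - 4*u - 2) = -2*u^2 - 3*u - 1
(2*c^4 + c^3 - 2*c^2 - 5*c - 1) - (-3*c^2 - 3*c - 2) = 2*c^4 + c^3 + c^2 - 2*c + 1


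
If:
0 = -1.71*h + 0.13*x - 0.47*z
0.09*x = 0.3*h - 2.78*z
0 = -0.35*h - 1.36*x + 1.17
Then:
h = 0.07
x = 0.84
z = -0.02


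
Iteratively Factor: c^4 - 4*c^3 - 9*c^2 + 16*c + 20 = (c - 5)*(c^3 + c^2 - 4*c - 4) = (c - 5)*(c + 2)*(c^2 - c - 2) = (c - 5)*(c + 1)*(c + 2)*(c - 2)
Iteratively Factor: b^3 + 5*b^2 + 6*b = (b)*(b^2 + 5*b + 6) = b*(b + 2)*(b + 3)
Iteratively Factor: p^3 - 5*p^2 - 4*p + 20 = (p + 2)*(p^2 - 7*p + 10) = (p - 5)*(p + 2)*(p - 2)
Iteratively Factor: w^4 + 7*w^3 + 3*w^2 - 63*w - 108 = (w + 4)*(w^3 + 3*w^2 - 9*w - 27) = (w + 3)*(w + 4)*(w^2 - 9) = (w - 3)*(w + 3)*(w + 4)*(w + 3)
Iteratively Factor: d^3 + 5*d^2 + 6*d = (d + 3)*(d^2 + 2*d) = (d + 2)*(d + 3)*(d)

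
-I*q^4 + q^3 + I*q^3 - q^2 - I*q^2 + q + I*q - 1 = (q - I)*(q + I)^2*(-I*q + I)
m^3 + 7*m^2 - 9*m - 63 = (m - 3)*(m + 3)*(m + 7)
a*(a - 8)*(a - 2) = a^3 - 10*a^2 + 16*a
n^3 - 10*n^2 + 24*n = n*(n - 6)*(n - 4)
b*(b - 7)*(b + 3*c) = b^3 + 3*b^2*c - 7*b^2 - 21*b*c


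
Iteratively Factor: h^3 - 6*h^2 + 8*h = (h)*(h^2 - 6*h + 8) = h*(h - 2)*(h - 4)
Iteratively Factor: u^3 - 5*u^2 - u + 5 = (u - 1)*(u^2 - 4*u - 5) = (u - 1)*(u + 1)*(u - 5)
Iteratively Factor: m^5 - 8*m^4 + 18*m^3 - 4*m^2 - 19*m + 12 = (m + 1)*(m^4 - 9*m^3 + 27*m^2 - 31*m + 12) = (m - 1)*(m + 1)*(m^3 - 8*m^2 + 19*m - 12) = (m - 1)^2*(m + 1)*(m^2 - 7*m + 12) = (m - 3)*(m - 1)^2*(m + 1)*(m - 4)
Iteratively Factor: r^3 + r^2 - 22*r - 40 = (r + 4)*(r^2 - 3*r - 10) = (r + 2)*(r + 4)*(r - 5)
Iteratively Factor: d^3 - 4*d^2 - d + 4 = (d - 1)*(d^2 - 3*d - 4) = (d - 4)*(d - 1)*(d + 1)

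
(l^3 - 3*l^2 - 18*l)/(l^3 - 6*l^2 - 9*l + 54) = l/(l - 3)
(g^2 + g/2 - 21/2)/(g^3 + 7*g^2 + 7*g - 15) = (2*g^2 + g - 21)/(2*(g^3 + 7*g^2 + 7*g - 15))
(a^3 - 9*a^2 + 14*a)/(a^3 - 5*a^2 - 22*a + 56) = a/(a + 4)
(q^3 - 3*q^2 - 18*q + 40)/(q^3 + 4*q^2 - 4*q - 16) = (q - 5)/(q + 2)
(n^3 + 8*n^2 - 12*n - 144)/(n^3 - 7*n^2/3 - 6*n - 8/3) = 3*(n^2 + 12*n + 36)/(3*n^2 + 5*n + 2)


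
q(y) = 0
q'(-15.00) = 0.00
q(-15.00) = 0.00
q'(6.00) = 0.00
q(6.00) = 0.00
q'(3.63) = 0.00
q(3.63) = 0.00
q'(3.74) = 0.00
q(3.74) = 0.00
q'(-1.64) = 0.00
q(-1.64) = 0.00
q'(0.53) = 0.00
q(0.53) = 0.00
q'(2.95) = 0.00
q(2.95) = 0.00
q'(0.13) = 0.00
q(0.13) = 0.00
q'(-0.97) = 0.00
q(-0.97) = 0.00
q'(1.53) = 0.00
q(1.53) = 0.00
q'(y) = 0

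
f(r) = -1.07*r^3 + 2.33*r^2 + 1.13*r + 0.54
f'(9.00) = -216.94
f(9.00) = -580.59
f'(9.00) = -216.94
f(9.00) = -580.59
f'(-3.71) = -60.34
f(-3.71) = 83.06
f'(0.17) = 1.83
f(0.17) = 0.79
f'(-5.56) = -124.01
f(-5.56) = 250.20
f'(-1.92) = -19.65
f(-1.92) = 14.53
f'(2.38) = -5.96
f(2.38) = 2.00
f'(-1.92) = -19.65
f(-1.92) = 14.53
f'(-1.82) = -17.98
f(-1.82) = 12.65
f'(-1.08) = -7.65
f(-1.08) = 3.39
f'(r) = -3.21*r^2 + 4.66*r + 1.13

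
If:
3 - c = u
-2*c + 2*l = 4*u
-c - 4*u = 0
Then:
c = 4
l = 2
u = -1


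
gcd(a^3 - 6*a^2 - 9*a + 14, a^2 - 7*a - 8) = 1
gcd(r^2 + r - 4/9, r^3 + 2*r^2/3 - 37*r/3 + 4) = r - 1/3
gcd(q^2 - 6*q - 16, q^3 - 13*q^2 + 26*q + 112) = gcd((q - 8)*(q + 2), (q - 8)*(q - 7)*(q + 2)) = q^2 - 6*q - 16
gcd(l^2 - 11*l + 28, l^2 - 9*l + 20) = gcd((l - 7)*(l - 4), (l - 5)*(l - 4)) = l - 4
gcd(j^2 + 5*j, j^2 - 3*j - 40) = j + 5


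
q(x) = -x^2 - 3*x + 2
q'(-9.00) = 15.00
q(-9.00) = -52.00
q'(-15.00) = 27.00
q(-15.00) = -178.00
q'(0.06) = -3.12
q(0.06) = 1.82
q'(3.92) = -10.84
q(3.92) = -25.13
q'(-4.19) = 5.38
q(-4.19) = -2.99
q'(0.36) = -3.72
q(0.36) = 0.79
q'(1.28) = -5.56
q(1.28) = -3.48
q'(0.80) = -4.60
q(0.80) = -1.04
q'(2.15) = -7.30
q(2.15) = -9.07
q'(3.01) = -9.02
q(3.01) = -16.09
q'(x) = -2*x - 3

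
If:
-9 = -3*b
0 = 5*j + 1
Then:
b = 3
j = -1/5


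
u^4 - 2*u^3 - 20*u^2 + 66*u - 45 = (u - 3)^2*(u - 1)*(u + 5)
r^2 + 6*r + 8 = (r + 2)*(r + 4)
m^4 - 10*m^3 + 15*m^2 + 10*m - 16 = (m - 8)*(m - 2)*(m - 1)*(m + 1)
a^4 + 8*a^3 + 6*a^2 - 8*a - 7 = (a - 1)*(a + 1)^2*(a + 7)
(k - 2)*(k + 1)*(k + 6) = k^3 + 5*k^2 - 8*k - 12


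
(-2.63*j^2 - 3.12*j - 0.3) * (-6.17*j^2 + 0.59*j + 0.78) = 16.2271*j^4 + 17.6987*j^3 - 2.0412*j^2 - 2.6106*j - 0.234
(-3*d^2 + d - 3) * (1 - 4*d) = 12*d^3 - 7*d^2 + 13*d - 3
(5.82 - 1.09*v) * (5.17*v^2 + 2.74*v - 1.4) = -5.6353*v^3 + 27.1028*v^2 + 17.4728*v - 8.148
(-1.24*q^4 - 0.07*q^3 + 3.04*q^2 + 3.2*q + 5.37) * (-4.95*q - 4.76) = 6.138*q^5 + 6.2489*q^4 - 14.7148*q^3 - 30.3104*q^2 - 41.8135*q - 25.5612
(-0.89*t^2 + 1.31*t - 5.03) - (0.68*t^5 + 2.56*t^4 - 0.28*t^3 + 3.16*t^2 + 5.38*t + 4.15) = -0.68*t^5 - 2.56*t^4 + 0.28*t^3 - 4.05*t^2 - 4.07*t - 9.18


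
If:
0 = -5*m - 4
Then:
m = -4/5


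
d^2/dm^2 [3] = 0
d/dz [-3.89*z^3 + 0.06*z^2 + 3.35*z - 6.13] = -11.67*z^2 + 0.12*z + 3.35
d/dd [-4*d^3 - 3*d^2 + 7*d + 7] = -12*d^2 - 6*d + 7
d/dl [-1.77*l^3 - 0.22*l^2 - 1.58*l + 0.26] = -5.31*l^2 - 0.44*l - 1.58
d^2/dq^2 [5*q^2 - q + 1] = 10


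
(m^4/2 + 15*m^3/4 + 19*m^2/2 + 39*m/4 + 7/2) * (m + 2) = m^5/2 + 19*m^4/4 + 17*m^3 + 115*m^2/4 + 23*m + 7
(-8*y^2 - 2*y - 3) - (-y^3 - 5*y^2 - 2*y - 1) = y^3 - 3*y^2 - 2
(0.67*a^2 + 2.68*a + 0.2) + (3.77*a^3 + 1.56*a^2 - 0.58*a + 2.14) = 3.77*a^3 + 2.23*a^2 + 2.1*a + 2.34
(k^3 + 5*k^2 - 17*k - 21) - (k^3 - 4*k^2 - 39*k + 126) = 9*k^2 + 22*k - 147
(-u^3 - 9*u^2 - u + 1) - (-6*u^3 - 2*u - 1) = 5*u^3 - 9*u^2 + u + 2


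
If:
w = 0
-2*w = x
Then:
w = 0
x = 0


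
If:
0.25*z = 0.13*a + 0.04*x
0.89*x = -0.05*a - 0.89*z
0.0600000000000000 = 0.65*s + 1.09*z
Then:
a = 2.27000879507476*z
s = 0.0923076923076923 - 1.67692307692308*z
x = -1.12752858399296*z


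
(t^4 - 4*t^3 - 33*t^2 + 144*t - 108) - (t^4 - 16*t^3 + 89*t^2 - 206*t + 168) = 12*t^3 - 122*t^2 + 350*t - 276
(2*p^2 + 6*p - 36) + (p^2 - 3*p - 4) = 3*p^2 + 3*p - 40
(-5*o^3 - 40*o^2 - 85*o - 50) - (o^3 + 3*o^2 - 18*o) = -6*o^3 - 43*o^2 - 67*o - 50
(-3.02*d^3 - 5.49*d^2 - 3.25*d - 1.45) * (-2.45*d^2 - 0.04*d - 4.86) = 7.399*d^5 + 13.5713*d^4 + 22.8593*d^3 + 30.3639*d^2 + 15.853*d + 7.047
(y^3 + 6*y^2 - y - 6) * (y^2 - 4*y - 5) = y^5 + 2*y^4 - 30*y^3 - 32*y^2 + 29*y + 30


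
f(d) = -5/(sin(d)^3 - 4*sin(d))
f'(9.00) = 6.38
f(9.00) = 3.17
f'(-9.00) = 6.38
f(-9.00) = -3.17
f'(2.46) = 2.12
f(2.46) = 2.20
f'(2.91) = 22.78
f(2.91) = 5.52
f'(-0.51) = -4.25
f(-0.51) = -2.72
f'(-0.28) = -15.41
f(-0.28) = -4.61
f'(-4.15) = 0.64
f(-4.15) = 1.80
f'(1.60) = 0.02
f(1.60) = 1.67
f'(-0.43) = -6.21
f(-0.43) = -3.13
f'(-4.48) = 0.15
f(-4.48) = 1.68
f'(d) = -5*(-3*sin(d)^2*cos(d) + 4*cos(d))/(sin(d)^3 - 4*sin(d))^2 = 5*(3*sin(d)^2 - 4)*cos(d)/((sin(d)^2 - 4)^2*sin(d)^2)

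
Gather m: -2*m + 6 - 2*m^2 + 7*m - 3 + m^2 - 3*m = -m^2 + 2*m + 3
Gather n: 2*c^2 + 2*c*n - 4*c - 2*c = 2*c^2 + 2*c*n - 6*c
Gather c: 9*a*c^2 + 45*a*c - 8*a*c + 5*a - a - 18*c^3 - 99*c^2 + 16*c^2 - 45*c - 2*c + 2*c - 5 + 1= 4*a - 18*c^3 + c^2*(9*a - 83) + c*(37*a - 45) - 4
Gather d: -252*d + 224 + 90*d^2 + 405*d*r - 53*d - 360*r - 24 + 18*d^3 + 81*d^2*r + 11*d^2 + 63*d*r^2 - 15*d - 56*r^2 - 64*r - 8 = 18*d^3 + d^2*(81*r + 101) + d*(63*r^2 + 405*r - 320) - 56*r^2 - 424*r + 192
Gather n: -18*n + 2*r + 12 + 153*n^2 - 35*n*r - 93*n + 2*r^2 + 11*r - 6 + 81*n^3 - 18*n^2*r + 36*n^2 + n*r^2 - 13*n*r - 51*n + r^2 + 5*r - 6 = 81*n^3 + n^2*(189 - 18*r) + n*(r^2 - 48*r - 162) + 3*r^2 + 18*r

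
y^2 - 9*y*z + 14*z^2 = (y - 7*z)*(y - 2*z)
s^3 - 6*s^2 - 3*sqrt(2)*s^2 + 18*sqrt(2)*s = s*(s - 6)*(s - 3*sqrt(2))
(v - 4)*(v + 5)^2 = v^3 + 6*v^2 - 15*v - 100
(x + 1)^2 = x^2 + 2*x + 1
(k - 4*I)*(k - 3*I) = k^2 - 7*I*k - 12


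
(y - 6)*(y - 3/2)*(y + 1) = y^3 - 13*y^2/2 + 3*y/2 + 9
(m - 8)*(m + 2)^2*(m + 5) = m^4 + m^3 - 48*m^2 - 172*m - 160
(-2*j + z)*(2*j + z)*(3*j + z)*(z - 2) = -12*j^3*z + 24*j^3 - 4*j^2*z^2 + 8*j^2*z + 3*j*z^3 - 6*j*z^2 + z^4 - 2*z^3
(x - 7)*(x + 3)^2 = x^3 - x^2 - 33*x - 63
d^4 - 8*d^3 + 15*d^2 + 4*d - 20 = (d - 5)*(d - 2)^2*(d + 1)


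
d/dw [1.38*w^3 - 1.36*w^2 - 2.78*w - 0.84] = 4.14*w^2 - 2.72*w - 2.78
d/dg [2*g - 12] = 2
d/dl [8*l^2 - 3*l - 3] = 16*l - 3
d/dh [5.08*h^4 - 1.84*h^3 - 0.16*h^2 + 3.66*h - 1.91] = 20.32*h^3 - 5.52*h^2 - 0.32*h + 3.66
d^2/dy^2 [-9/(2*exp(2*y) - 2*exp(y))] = -(-9*(exp(y) - 1)*(4*exp(y) - 1) + 18*(2*exp(y) - 1)^2)*exp(-y)/(2*(exp(y) - 1)^3)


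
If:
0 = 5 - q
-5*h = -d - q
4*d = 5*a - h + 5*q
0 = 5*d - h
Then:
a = -37/8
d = 5/24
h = 25/24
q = 5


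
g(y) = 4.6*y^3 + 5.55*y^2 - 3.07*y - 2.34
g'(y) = 13.8*y^2 + 11.1*y - 3.07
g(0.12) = -2.62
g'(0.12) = -1.54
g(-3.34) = -101.57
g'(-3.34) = 113.80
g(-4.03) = -200.90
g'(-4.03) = 176.32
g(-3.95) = -187.12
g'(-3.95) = 168.40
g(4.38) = 477.21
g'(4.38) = 310.29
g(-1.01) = 1.68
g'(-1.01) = -0.20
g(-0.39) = -0.57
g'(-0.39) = -5.30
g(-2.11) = -14.37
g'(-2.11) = 34.95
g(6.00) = 1172.64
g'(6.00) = 560.33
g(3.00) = 162.60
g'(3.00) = 154.43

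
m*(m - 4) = m^2 - 4*m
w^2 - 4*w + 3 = (w - 3)*(w - 1)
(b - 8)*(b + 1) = b^2 - 7*b - 8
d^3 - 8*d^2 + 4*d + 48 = (d - 6)*(d - 4)*(d + 2)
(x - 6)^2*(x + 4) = x^3 - 8*x^2 - 12*x + 144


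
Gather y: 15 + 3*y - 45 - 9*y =-6*y - 30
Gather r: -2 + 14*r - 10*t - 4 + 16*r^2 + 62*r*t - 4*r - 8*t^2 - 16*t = 16*r^2 + r*(62*t + 10) - 8*t^2 - 26*t - 6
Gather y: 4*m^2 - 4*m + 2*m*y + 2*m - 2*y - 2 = 4*m^2 - 2*m + y*(2*m - 2) - 2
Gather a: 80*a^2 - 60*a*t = 80*a^2 - 60*a*t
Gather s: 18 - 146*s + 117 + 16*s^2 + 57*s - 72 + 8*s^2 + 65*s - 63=24*s^2 - 24*s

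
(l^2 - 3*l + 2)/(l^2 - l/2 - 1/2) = 2*(l - 2)/(2*l + 1)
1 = 1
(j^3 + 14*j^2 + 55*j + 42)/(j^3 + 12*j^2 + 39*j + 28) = (j + 6)/(j + 4)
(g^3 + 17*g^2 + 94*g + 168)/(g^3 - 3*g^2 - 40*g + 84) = (g^2 + 11*g + 28)/(g^2 - 9*g + 14)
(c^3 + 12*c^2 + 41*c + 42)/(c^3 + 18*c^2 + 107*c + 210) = (c^2 + 5*c + 6)/(c^2 + 11*c + 30)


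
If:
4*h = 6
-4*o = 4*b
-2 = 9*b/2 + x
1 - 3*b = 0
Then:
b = 1/3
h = 3/2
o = -1/3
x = -7/2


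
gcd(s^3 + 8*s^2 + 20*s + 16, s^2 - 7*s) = 1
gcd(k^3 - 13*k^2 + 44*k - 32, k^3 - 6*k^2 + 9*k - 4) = k^2 - 5*k + 4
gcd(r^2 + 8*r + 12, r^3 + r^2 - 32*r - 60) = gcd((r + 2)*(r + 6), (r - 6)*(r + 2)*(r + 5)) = r + 2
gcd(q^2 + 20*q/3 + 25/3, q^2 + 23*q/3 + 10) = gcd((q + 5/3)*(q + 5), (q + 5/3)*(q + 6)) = q + 5/3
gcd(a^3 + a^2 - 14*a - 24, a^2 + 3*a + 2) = a + 2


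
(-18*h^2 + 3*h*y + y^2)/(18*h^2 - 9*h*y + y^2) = (6*h + y)/(-6*h + y)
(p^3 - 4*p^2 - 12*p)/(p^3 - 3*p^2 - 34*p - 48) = p*(p - 6)/(p^2 - 5*p - 24)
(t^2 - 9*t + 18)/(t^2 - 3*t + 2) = (t^2 - 9*t + 18)/(t^2 - 3*t + 2)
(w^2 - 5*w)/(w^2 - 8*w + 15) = w/(w - 3)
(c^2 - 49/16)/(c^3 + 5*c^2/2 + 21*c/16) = (4*c - 7)/(c*(4*c + 3))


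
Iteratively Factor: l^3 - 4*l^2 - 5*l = (l)*(l^2 - 4*l - 5) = l*(l - 5)*(l + 1)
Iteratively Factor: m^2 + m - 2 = (m - 1)*(m + 2)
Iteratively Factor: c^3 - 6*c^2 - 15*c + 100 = (c - 5)*(c^2 - c - 20) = (c - 5)^2*(c + 4)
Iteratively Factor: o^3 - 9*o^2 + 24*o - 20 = (o - 2)*(o^2 - 7*o + 10) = (o - 2)^2*(o - 5)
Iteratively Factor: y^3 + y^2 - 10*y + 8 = (y - 2)*(y^2 + 3*y - 4) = (y - 2)*(y - 1)*(y + 4)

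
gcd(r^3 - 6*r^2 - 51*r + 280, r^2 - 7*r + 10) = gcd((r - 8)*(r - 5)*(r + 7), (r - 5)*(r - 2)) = r - 5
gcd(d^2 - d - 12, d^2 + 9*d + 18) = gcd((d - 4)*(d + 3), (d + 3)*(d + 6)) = d + 3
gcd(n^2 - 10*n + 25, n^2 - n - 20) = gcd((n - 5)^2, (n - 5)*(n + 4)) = n - 5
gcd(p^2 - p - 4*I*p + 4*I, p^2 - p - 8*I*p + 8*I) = p - 1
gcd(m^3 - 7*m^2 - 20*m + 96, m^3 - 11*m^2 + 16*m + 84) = 1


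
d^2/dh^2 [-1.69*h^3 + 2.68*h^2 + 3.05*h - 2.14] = 5.36 - 10.14*h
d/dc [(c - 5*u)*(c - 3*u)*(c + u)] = 3*c^2 - 14*c*u + 7*u^2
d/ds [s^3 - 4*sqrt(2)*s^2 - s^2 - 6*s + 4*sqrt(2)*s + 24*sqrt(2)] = 3*s^2 - 8*sqrt(2)*s - 2*s - 6 + 4*sqrt(2)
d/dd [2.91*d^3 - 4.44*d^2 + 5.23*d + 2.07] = 8.73*d^2 - 8.88*d + 5.23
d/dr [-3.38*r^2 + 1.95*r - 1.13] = 1.95 - 6.76*r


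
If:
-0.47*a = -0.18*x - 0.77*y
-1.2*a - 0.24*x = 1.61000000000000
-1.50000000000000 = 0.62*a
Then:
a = -2.42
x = 5.39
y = -2.74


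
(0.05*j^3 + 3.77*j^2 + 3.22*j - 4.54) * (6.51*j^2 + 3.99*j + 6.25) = 0.3255*j^5 + 24.7422*j^4 + 36.317*j^3 + 6.8549*j^2 + 2.0104*j - 28.375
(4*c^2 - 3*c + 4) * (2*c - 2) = 8*c^3 - 14*c^2 + 14*c - 8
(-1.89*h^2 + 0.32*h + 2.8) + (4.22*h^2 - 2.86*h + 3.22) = 2.33*h^2 - 2.54*h + 6.02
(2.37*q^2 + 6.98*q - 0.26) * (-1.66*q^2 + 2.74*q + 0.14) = -3.9342*q^4 - 5.093*q^3 + 19.8886*q^2 + 0.2648*q - 0.0364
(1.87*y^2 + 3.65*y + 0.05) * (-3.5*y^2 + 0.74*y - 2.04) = -6.545*y^4 - 11.3912*y^3 - 1.2888*y^2 - 7.409*y - 0.102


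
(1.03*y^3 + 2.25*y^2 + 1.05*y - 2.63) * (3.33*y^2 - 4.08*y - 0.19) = 3.4299*y^5 + 3.2901*y^4 - 5.8792*y^3 - 13.4694*y^2 + 10.5309*y + 0.4997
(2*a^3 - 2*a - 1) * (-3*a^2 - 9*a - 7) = -6*a^5 - 18*a^4 - 8*a^3 + 21*a^2 + 23*a + 7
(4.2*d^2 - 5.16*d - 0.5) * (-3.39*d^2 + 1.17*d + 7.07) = -14.238*d^4 + 22.4064*d^3 + 25.3518*d^2 - 37.0662*d - 3.535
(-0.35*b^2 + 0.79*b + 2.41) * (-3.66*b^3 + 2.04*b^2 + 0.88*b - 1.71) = 1.281*b^5 - 3.6054*b^4 - 7.517*b^3 + 6.2101*b^2 + 0.7699*b - 4.1211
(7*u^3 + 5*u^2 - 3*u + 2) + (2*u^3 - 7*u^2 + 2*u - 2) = 9*u^3 - 2*u^2 - u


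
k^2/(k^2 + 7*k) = k/(k + 7)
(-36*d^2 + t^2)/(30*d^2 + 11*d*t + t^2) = (-6*d + t)/(5*d + t)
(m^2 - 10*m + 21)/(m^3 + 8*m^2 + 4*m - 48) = (m^2 - 10*m + 21)/(m^3 + 8*m^2 + 4*m - 48)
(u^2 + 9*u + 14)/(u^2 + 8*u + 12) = (u + 7)/(u + 6)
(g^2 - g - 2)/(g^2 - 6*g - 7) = (g - 2)/(g - 7)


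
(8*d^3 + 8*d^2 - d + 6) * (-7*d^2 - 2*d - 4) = -56*d^5 - 72*d^4 - 41*d^3 - 72*d^2 - 8*d - 24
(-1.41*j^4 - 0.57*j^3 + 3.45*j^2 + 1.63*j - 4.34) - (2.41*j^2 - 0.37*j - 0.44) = -1.41*j^4 - 0.57*j^3 + 1.04*j^2 + 2.0*j - 3.9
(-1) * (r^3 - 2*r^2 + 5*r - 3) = -r^3 + 2*r^2 - 5*r + 3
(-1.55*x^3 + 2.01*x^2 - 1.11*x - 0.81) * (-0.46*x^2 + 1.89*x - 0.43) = 0.713*x^5 - 3.8541*x^4 + 4.976*x^3 - 2.5896*x^2 - 1.0536*x + 0.3483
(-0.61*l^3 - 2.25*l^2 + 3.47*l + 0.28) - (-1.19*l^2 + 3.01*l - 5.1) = -0.61*l^3 - 1.06*l^2 + 0.46*l + 5.38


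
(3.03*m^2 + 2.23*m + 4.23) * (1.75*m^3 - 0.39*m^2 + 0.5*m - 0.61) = 5.3025*m^5 + 2.7208*m^4 + 8.0478*m^3 - 2.383*m^2 + 0.7547*m - 2.5803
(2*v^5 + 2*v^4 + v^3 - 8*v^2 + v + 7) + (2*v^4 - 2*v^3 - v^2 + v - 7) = 2*v^5 + 4*v^4 - v^3 - 9*v^2 + 2*v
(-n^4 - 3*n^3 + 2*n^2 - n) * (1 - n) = n^5 + 2*n^4 - 5*n^3 + 3*n^2 - n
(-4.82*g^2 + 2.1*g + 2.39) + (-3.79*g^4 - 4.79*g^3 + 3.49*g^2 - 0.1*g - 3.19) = -3.79*g^4 - 4.79*g^3 - 1.33*g^2 + 2.0*g - 0.8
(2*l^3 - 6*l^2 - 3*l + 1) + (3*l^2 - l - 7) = 2*l^3 - 3*l^2 - 4*l - 6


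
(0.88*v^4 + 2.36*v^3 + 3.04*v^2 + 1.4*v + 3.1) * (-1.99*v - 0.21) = -1.7512*v^5 - 4.8812*v^4 - 6.5452*v^3 - 3.4244*v^2 - 6.463*v - 0.651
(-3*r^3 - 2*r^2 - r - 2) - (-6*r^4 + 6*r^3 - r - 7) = 6*r^4 - 9*r^3 - 2*r^2 + 5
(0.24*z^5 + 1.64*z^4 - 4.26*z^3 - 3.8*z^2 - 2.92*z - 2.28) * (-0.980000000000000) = -0.2352*z^5 - 1.6072*z^4 + 4.1748*z^3 + 3.724*z^2 + 2.8616*z + 2.2344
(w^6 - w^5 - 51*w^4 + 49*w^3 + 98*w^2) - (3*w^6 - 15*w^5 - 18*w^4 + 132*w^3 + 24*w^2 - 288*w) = -2*w^6 + 14*w^5 - 33*w^4 - 83*w^3 + 74*w^2 + 288*w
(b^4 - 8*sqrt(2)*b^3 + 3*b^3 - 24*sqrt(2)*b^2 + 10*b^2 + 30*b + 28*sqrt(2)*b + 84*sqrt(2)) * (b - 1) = b^5 - 8*sqrt(2)*b^4 + 2*b^4 - 16*sqrt(2)*b^3 + 7*b^3 + 20*b^2 + 52*sqrt(2)*b^2 - 30*b + 56*sqrt(2)*b - 84*sqrt(2)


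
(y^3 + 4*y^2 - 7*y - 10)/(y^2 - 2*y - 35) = (y^2 - y - 2)/(y - 7)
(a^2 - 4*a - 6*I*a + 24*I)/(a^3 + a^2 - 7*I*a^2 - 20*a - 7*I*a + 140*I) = (a - 6*I)/(a^2 + a*(5 - 7*I) - 35*I)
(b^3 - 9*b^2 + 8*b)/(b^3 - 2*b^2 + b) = (b - 8)/(b - 1)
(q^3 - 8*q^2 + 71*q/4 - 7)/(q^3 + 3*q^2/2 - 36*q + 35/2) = (q^2 - 15*q/2 + 14)/(q^2 + 2*q - 35)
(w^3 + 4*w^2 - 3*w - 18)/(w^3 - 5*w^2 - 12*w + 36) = (w + 3)/(w - 6)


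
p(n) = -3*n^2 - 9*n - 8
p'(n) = -6*n - 9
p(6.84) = -209.92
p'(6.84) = -50.04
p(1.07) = -21.06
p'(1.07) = -15.42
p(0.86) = -17.96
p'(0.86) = -14.16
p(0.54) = -13.73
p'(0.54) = -12.24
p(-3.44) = -12.54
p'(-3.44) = 11.64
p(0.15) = -9.42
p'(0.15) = -9.90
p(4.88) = -123.36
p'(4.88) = -38.28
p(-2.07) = -2.22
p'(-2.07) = 3.42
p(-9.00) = -170.00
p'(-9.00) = 45.00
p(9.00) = -332.00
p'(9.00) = -63.00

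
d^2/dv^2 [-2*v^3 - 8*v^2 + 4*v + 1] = -12*v - 16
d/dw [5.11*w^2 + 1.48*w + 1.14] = 10.22*w + 1.48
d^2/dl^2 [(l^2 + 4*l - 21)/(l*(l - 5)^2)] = 2*(l^4 + 22*l^3 - 126*l^2 + 420*l - 525)/(l^3*(l^4 - 20*l^3 + 150*l^2 - 500*l + 625))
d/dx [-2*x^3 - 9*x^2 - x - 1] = -6*x^2 - 18*x - 1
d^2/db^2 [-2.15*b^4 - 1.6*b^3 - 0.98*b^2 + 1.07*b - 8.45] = -25.8*b^2 - 9.6*b - 1.96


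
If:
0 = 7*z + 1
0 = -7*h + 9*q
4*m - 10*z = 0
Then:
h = 9*q/7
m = -5/14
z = -1/7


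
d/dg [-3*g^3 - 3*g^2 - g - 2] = -9*g^2 - 6*g - 1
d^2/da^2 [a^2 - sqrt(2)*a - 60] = 2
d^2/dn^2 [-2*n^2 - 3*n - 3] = -4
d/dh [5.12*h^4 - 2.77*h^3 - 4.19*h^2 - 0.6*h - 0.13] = 20.48*h^3 - 8.31*h^2 - 8.38*h - 0.6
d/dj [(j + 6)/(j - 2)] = -8/(j - 2)^2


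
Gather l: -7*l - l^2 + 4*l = -l^2 - 3*l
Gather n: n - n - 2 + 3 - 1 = 0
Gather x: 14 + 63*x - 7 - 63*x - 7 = 0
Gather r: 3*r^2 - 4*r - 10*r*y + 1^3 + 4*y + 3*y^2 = 3*r^2 + r*(-10*y - 4) + 3*y^2 + 4*y + 1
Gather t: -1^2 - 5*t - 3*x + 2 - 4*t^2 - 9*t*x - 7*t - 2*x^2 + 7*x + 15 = -4*t^2 + t*(-9*x - 12) - 2*x^2 + 4*x + 16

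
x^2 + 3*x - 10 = (x - 2)*(x + 5)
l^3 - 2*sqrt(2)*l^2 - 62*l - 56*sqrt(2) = (l - 7*sqrt(2))*(l + sqrt(2))*(l + 4*sqrt(2))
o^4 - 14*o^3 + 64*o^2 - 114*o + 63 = (o - 7)*(o - 3)^2*(o - 1)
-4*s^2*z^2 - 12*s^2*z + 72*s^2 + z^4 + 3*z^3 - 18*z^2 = (-2*s + z)*(2*s + z)*(z - 3)*(z + 6)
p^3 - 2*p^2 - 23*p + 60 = (p - 4)*(p - 3)*(p + 5)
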